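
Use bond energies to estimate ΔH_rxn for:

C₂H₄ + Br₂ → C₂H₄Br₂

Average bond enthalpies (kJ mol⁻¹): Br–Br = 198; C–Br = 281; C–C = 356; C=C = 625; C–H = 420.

Bonds broken (reactants):
  Br–Br: 1 × 198 = 198
  C–H: 4 × 420 = 1680
  C=C: 1 × 625 = 625
  Σ(broken) = 2503 kJ
Bonds formed (products):
  C–Br: 2 × 281 = 562
  C–C: 1 × 356 = 356
  C–H: 4 × 420 = 1680
  Σ(formed) = 2598 kJ
ΔH = Σ(broken) − Σ(formed) = 2503 − 2598 = −95 kJ

ΔH ≈ −95 kJ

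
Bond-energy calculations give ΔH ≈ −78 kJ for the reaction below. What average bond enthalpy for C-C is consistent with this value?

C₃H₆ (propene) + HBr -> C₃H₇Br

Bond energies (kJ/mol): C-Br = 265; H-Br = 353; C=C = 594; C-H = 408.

Let D be the C-C bond energy.
Σ(broken) = 1×D + 6×408 + 1×594 + 1×353 = 3395 + D
Σ(formed) = 1×265 + 2×D + 7×408 = 3121 + 2D
ΔH = Σ(broken) − Σ(formed) = (3395 + D) − (3121 + 2D) = +274 − D
Setting this equal to −78 kJ gives D = 352 kJ/mol.

D(C-C) ≈ 352 kJ/mol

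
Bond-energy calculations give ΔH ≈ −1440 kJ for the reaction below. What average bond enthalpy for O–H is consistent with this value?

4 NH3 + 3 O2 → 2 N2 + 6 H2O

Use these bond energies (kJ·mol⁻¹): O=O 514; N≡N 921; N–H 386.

Let D be the O–H bond energy.
Σ(broken) = 12×386 + 3×514 = 6174
Σ(formed) = 2×921 + 12×D = 1842 + 12D
ΔH = Σ(broken) − Σ(formed) = (6174) − (1842 + 12D) = +4332 − 12D
Setting this equal to −1440 kJ gives 12D = 5772, so D = 481 kJ/mol.

D(O–H) ≈ 481 kJ/mol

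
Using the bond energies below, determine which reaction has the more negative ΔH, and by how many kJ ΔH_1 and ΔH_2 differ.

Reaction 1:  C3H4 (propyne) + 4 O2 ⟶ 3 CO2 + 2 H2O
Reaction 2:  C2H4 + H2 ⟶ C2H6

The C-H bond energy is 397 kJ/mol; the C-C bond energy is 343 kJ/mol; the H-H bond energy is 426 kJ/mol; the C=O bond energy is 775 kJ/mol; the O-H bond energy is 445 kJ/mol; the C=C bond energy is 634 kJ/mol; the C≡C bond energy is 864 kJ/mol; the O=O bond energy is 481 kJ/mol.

Reaction 1:
  Bonds broken (reactants):
    C≡C: 1 × 864 = 864
    C-C: 1 × 343 = 343
    C-H: 4 × 397 = 1588
    O=O: 4 × 481 = 1924
    Σ(broken) = 4719 kJ
  Bonds formed (products):
    C=O: 6 × 775 = 4650
    O-H: 4 × 445 = 1780
    Σ(formed) = 6430 kJ
  ΔH_1 = 4719 − 6430 = −1711 kJ
Reaction 2:
  Bonds broken (reactants):
    C-H: 4 × 397 = 1588
    C=C: 1 × 634 = 634
    H-H: 1 × 426 = 426
    Σ(broken) = 2648 kJ
  Bonds formed (products):
    C-C: 1 × 343 = 343
    C-H: 6 × 397 = 2382
    Σ(formed) = 2725 kJ
  ΔH_2 = 2648 − 2725 = −77 kJ
ΔH_1 − ΔH_2 = −1634 kJ, so reaction 1 has the more negative ΔH; |ΔH_1 − ΔH_2| = 1634 kJ.

Reaction 1, by 1634 kJ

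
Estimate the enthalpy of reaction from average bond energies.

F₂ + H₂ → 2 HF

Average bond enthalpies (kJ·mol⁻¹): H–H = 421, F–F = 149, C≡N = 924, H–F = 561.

ΔH ≈ −552 kJ

Bonds broken (reactants):
  F–F: 1 × 149 = 149
  H–H: 1 × 421 = 421
  Σ(broken) = 570 kJ
Bonds formed (products):
  H–F: 2 × 561 = 1122
  Σ(formed) = 1122 kJ
ΔH = Σ(broken) − Σ(formed) = 570 − 1122 = −552 kJ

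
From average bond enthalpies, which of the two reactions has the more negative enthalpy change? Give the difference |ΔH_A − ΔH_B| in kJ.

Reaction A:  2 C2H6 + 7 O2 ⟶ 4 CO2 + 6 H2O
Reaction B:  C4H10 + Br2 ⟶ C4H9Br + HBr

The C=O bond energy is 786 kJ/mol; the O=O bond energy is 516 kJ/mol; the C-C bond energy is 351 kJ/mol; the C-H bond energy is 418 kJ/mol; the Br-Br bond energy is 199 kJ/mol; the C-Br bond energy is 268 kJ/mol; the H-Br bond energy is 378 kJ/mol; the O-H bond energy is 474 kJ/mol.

Reaction A, by 2617 kJ

Reaction A:
  Bonds broken (reactants):
    C-C: 2 × 351 = 702
    C-H: 12 × 418 = 5016
    O=O: 7 × 516 = 3612
    Σ(broken) = 9330 kJ
  Bonds formed (products):
    C=O: 8 × 786 = 6288
    O-H: 12 × 474 = 5688
    Σ(formed) = 11976 kJ
  ΔH_A = 9330 − 11976 = −2646 kJ
Reaction B:
  Bonds broken (reactants):
    Br-Br: 1 × 199 = 199
    C-C: 3 × 351 = 1053
    C-H: 10 × 418 = 4180
    Σ(broken) = 5432 kJ
  Bonds formed (products):
    C-Br: 1 × 268 = 268
    C-C: 3 × 351 = 1053
    C-H: 9 × 418 = 3762
    H-Br: 1 × 378 = 378
    Σ(formed) = 5461 kJ
  ΔH_B = 5432 − 5461 = −29 kJ
ΔH_A − ΔH_B = −2617 kJ, so reaction A has the more negative ΔH; |ΔH_A − ΔH_B| = 2617 kJ.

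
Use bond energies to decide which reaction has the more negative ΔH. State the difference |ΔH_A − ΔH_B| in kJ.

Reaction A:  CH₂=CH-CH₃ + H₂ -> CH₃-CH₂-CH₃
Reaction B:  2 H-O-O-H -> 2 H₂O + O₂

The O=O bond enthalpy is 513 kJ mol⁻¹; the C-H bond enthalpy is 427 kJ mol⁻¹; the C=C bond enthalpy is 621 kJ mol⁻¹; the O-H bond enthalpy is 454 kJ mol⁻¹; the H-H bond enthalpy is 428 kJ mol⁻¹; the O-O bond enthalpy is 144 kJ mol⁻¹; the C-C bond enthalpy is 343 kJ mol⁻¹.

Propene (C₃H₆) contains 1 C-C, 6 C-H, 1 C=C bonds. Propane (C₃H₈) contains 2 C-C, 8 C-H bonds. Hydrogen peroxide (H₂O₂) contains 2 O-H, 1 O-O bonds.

Reaction A:
  Bonds broken (reactants):
    C-C: 1 × 343 = 343
    C-H: 6 × 427 = 2562
    C=C: 1 × 621 = 621
    H-H: 1 × 428 = 428
    Σ(broken) = 3954 kJ
  Bonds formed (products):
    C-C: 2 × 343 = 686
    C-H: 8 × 427 = 3416
    Σ(formed) = 4102 kJ
  ΔH_A = 3954 − 4102 = −148 kJ
Reaction B:
  Bonds broken (reactants):
    O-H: 4 × 454 = 1816
    O-O: 2 × 144 = 288
    Σ(broken) = 2104 kJ
  Bonds formed (products):
    O-H: 4 × 454 = 1816
    O=O: 1 × 513 = 513
    Σ(formed) = 2329 kJ
  ΔH_B = 2104 − 2329 = −225 kJ
ΔH_A − ΔH_B = +77 kJ, so reaction B has the more negative ΔH; |ΔH_A − ΔH_B| = 77 kJ.

Reaction B, by 77 kJ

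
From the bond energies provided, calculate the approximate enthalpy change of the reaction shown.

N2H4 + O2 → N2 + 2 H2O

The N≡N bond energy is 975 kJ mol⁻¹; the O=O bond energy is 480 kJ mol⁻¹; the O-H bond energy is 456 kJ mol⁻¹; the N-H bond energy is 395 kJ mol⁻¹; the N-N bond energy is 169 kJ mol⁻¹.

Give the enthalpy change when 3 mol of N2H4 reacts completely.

ΔH = −1710 kJ

Bonds broken (reactants):
  N-H: 4 × 395 = 1580
  N-N: 1 × 169 = 169
  O=O: 1 × 480 = 480
  Σ(broken) = 2229 kJ
Bonds formed (products):
  N≡N: 1 × 975 = 975
  O-H: 4 × 456 = 1824
  Σ(formed) = 2799 kJ
ΔH = Σ(broken) − Σ(formed) = 2229 − 2799 = −570 kJ
For 3× the reaction as written: 3 × (−570) = −1710 kJ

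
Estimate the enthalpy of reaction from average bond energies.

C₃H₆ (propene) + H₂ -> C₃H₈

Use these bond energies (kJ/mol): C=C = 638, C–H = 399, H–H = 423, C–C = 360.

ΔH ≈ −97 kJ

Bonds broken (reactants):
  C–C: 1 × 360 = 360
  C–H: 6 × 399 = 2394
  C=C: 1 × 638 = 638
  H–H: 1 × 423 = 423
  Σ(broken) = 3815 kJ
Bonds formed (products):
  C–C: 2 × 360 = 720
  C–H: 8 × 399 = 3192
  Σ(formed) = 3912 kJ
ΔH = Σ(broken) − Σ(formed) = 3815 − 3912 = −97 kJ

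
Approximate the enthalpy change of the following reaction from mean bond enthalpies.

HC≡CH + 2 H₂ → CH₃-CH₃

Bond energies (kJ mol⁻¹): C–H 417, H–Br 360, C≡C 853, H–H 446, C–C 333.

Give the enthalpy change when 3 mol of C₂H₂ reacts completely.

Bonds broken (reactants):
  C≡C: 1 × 853 = 853
  C–H: 2 × 417 = 834
  H–H: 2 × 446 = 892
  Σ(broken) = 2579 kJ
Bonds formed (products):
  C–C: 1 × 333 = 333
  C–H: 6 × 417 = 2502
  Σ(formed) = 2835 kJ
ΔH = Σ(broken) − Σ(formed) = 2579 − 2835 = −256 kJ
For 3× the reaction as written: 3 × (−256) = −768 kJ

ΔH = −768 kJ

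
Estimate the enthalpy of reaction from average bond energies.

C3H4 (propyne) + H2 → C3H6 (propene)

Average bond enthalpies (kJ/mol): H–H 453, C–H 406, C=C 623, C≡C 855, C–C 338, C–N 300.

Bonds broken (reactants):
  C≡C: 1 × 855 = 855
  C–C: 1 × 338 = 338
  C–H: 4 × 406 = 1624
  H–H: 1 × 453 = 453
  Σ(broken) = 3270 kJ
Bonds formed (products):
  C–C: 1 × 338 = 338
  C–H: 6 × 406 = 2436
  C=C: 1 × 623 = 623
  Σ(formed) = 3397 kJ
ΔH = Σ(broken) − Σ(formed) = 3270 − 3397 = −127 kJ

ΔH ≈ −127 kJ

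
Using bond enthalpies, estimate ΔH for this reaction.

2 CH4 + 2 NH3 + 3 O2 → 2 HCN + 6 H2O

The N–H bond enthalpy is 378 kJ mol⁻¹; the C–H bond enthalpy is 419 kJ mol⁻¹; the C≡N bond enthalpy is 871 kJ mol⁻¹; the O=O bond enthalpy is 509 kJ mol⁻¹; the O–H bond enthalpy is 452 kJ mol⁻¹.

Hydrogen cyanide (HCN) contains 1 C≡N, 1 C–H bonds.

ΔH ≈ −857 kJ

Bonds broken (reactants):
  C–H: 8 × 419 = 3352
  N–H: 6 × 378 = 2268
  O=O: 3 × 509 = 1527
  Σ(broken) = 7147 kJ
Bonds formed (products):
  C≡N: 2 × 871 = 1742
  C–H: 2 × 419 = 838
  O–H: 12 × 452 = 5424
  Σ(formed) = 8004 kJ
ΔH = Σ(broken) − Σ(formed) = 7147 − 8004 = −857 kJ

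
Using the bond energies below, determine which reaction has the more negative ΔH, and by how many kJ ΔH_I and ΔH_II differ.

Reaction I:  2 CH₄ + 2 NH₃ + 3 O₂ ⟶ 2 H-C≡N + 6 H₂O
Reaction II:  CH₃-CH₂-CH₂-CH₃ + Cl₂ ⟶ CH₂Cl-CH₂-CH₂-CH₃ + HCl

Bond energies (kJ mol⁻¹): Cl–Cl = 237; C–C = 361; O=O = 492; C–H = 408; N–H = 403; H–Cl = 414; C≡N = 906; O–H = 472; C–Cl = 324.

Reaction I, by 1041 kJ

Reaction I:
  Bonds broken (reactants):
    C–H: 8 × 408 = 3264
    N–H: 6 × 403 = 2418
    O=O: 3 × 492 = 1476
    Σ(broken) = 7158 kJ
  Bonds formed (products):
    C≡N: 2 × 906 = 1812
    C–H: 2 × 408 = 816
    O–H: 12 × 472 = 5664
    Σ(formed) = 8292 kJ
  ΔH_I = 7158 − 8292 = −1134 kJ
Reaction II:
  Bonds broken (reactants):
    C–C: 3 × 361 = 1083
    C–H: 10 × 408 = 4080
    Cl–Cl: 1 × 237 = 237
    Σ(broken) = 5400 kJ
  Bonds formed (products):
    C–C: 3 × 361 = 1083
    C–Cl: 1 × 324 = 324
    C–H: 9 × 408 = 3672
    H–Cl: 1 × 414 = 414
    Σ(formed) = 5493 kJ
  ΔH_II = 5400 − 5493 = −93 kJ
ΔH_I − ΔH_II = −1041 kJ, so reaction I has the more negative ΔH; |ΔH_I − ΔH_II| = 1041 kJ.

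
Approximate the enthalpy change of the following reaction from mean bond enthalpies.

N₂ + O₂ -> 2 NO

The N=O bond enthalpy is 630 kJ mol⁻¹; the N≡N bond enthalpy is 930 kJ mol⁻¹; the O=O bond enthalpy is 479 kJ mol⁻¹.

ΔH ≈ +149 kJ

Bonds broken (reactants):
  N≡N: 1 × 930 = 930
  O=O: 1 × 479 = 479
  Σ(broken) = 1409 kJ
Bonds formed (products):
  N=O: 2 × 630 = 1260
  Σ(formed) = 1260 kJ
ΔH = Σ(broken) − Σ(formed) = 1409 − 1260 = +149 kJ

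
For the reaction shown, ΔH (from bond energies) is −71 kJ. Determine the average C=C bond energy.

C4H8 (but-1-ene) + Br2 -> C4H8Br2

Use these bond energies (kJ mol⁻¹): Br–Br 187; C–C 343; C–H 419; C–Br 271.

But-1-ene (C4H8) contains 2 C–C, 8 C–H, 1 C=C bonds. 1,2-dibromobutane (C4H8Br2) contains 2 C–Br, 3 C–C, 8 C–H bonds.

Let D be the C=C bond energy.
Σ(broken) = 1×187 + 2×343 + 8×419 + 1×D = 4225 + D
Σ(formed) = 2×271 + 3×343 + 8×419 = 4923
ΔH = Σ(broken) − Σ(formed) = (4225 + D) − (4923) = −698 + D
Setting this equal to −71 kJ gives D = 627 kJ/mol.

D(C=C) ≈ 627 kJ/mol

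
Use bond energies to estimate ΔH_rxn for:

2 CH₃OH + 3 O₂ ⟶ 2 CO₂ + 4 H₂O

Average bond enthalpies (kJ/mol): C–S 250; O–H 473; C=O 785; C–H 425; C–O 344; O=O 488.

ΔH ≈ −1276 kJ

Bonds broken (reactants):
  C–H: 6 × 425 = 2550
  C–O: 2 × 344 = 688
  O–H: 2 × 473 = 946
  O=O: 3 × 488 = 1464
  Σ(broken) = 5648 kJ
Bonds formed (products):
  C=O: 4 × 785 = 3140
  O–H: 8 × 473 = 3784
  Σ(formed) = 6924 kJ
ΔH = Σ(broken) − Σ(formed) = 5648 − 6924 = −1276 kJ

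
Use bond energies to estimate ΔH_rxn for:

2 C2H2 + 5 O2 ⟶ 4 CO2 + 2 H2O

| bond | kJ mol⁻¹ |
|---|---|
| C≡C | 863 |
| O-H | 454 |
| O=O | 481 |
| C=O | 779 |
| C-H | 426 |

ΔH ≈ −2213 kJ

Bonds broken (reactants):
  C≡C: 2 × 863 = 1726
  C-H: 4 × 426 = 1704
  O=O: 5 × 481 = 2405
  Σ(broken) = 5835 kJ
Bonds formed (products):
  C=O: 8 × 779 = 6232
  O-H: 4 × 454 = 1816
  Σ(formed) = 8048 kJ
ΔH = Σ(broken) − Σ(formed) = 5835 − 8048 = −2213 kJ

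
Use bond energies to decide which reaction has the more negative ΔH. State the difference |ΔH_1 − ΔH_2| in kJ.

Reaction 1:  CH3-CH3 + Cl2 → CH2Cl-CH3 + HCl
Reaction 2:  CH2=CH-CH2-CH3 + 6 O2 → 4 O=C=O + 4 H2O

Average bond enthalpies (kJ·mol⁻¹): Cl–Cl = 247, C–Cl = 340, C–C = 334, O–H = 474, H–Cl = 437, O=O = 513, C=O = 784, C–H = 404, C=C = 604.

Reaction 2, by 2356 kJ

Reaction 1:
  Bonds broken (reactants):
    C–C: 1 × 334 = 334
    C–H: 6 × 404 = 2424
    Cl–Cl: 1 × 247 = 247
    Σ(broken) = 3005 kJ
  Bonds formed (products):
    C–C: 1 × 334 = 334
    C–Cl: 1 × 340 = 340
    C–H: 5 × 404 = 2020
    H–Cl: 1 × 437 = 437
    Σ(formed) = 3131 kJ
  ΔH_1 = 3005 − 3131 = −126 kJ
Reaction 2:
  Bonds broken (reactants):
    C–C: 2 × 334 = 668
    C–H: 8 × 404 = 3232
    C=C: 1 × 604 = 604
    O=O: 6 × 513 = 3078
    Σ(broken) = 7582 kJ
  Bonds formed (products):
    C=O: 8 × 784 = 6272
    O–H: 8 × 474 = 3792
    Σ(formed) = 10064 kJ
  ΔH_2 = 7582 − 10064 = −2482 kJ
ΔH_1 − ΔH_2 = +2356 kJ, so reaction 2 has the more negative ΔH; |ΔH_1 − ΔH_2| = 2356 kJ.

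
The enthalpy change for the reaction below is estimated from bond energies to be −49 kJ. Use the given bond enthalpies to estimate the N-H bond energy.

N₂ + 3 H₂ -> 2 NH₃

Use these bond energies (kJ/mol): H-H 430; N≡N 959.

D(N-H) ≈ 383 kJ/mol

Let D be the N-H bond energy.
Σ(broken) = 3×430 + 1×959 = 2249
Σ(formed) = 6×D = 6D
ΔH = Σ(broken) − Σ(formed) = (2249) − (6D) = +2249 − 6D
Setting this equal to −49 kJ gives 6D = 2298, so D = 383 kJ/mol.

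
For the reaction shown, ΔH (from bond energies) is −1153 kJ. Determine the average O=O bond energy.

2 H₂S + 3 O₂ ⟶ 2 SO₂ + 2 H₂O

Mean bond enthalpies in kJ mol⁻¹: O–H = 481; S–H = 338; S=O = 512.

D(O=O) ≈ 489 kJ/mol

Let D be the O=O bond energy.
Σ(broken) = 3×D + 4×338 = 1352 + 3D
Σ(formed) = 4×481 + 4×512 = 3972
ΔH = Σ(broken) − Σ(formed) = (1352 + 3D) − (3972) = −2620 + 3D
Setting this equal to −1153 kJ gives 3D = 1467, so D = 489 kJ/mol.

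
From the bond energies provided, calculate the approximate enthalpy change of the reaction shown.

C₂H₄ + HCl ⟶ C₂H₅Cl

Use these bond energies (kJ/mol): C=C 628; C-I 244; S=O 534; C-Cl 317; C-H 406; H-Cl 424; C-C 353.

Bonds broken (reactants):
  C-H: 4 × 406 = 1624
  C=C: 1 × 628 = 628
  H-Cl: 1 × 424 = 424
  Σ(broken) = 2676 kJ
Bonds formed (products):
  C-C: 1 × 353 = 353
  C-Cl: 1 × 317 = 317
  C-H: 5 × 406 = 2030
  Σ(formed) = 2700 kJ
ΔH = Σ(broken) − Σ(formed) = 2676 − 2700 = −24 kJ

ΔH ≈ −24 kJ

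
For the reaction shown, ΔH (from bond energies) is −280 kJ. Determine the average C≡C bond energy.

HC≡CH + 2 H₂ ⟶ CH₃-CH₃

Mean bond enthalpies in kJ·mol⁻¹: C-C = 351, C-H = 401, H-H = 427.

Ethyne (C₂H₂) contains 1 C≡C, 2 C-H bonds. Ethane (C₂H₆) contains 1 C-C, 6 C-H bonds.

D(C≡C) ≈ 821 kJ/mol

Let D be the C≡C bond energy.
Σ(broken) = 1×D + 2×401 + 2×427 = 1656 + D
Σ(formed) = 1×351 + 6×401 = 2757
ΔH = Σ(broken) − Σ(formed) = (1656 + D) − (2757) = −1101 + D
Setting this equal to −280 kJ gives D = 821 kJ/mol.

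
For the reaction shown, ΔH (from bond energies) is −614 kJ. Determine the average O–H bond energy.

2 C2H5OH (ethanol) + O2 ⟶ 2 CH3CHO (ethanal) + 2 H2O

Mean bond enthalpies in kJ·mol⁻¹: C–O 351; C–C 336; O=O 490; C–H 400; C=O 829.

Let D be the O–H bond energy.
Σ(broken) = 2×336 + 10×400 + 2×351 + 2×D + 1×490 = 5864 + 2D
Σ(formed) = 2×336 + 8×400 + 2×829 + 4×D = 5530 + 4D
ΔH = Σ(broken) − Σ(formed) = (5864 + 2D) − (5530 + 4D) = +334 − 2D
Setting this equal to −614 kJ gives 2D = 948, so D = 474 kJ/mol.

D(O–H) ≈ 474 kJ/mol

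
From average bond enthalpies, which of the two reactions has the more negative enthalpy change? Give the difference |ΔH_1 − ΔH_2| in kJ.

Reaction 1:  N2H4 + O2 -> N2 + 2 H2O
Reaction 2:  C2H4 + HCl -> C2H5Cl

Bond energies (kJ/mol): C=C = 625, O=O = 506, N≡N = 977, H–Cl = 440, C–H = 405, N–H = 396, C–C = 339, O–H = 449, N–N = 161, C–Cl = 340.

Reaction 1:
  Bonds broken (reactants):
    N–H: 4 × 396 = 1584
    N–N: 1 × 161 = 161
    O=O: 1 × 506 = 506
    Σ(broken) = 2251 kJ
  Bonds formed (products):
    N≡N: 1 × 977 = 977
    O–H: 4 × 449 = 1796
    Σ(formed) = 2773 kJ
  ΔH_1 = 2251 − 2773 = −522 kJ
Reaction 2:
  Bonds broken (reactants):
    C–H: 4 × 405 = 1620
    C=C: 1 × 625 = 625
    H–Cl: 1 × 440 = 440
    Σ(broken) = 2685 kJ
  Bonds formed (products):
    C–C: 1 × 339 = 339
    C–Cl: 1 × 340 = 340
    C–H: 5 × 405 = 2025
    Σ(formed) = 2704 kJ
  ΔH_2 = 2685 − 2704 = −19 kJ
ΔH_1 − ΔH_2 = −503 kJ, so reaction 1 has the more negative ΔH; |ΔH_1 − ΔH_2| = 503 kJ.

Reaction 1, by 503 kJ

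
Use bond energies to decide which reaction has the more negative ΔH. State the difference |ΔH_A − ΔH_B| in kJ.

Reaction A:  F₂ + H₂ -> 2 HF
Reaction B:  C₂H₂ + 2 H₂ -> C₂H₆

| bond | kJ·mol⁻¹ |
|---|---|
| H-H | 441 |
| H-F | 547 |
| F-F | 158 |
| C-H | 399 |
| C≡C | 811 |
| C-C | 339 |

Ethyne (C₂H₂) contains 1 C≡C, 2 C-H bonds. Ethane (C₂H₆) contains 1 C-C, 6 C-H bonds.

Reaction A, by 253 kJ

Reaction A:
  Bonds broken (reactants):
    F-F: 1 × 158 = 158
    H-H: 1 × 441 = 441
    Σ(broken) = 599 kJ
  Bonds formed (products):
    H-F: 2 × 547 = 1094
    Σ(formed) = 1094 kJ
  ΔH_A = 599 − 1094 = −495 kJ
Reaction B:
  Bonds broken (reactants):
    C≡C: 1 × 811 = 811
    C-H: 2 × 399 = 798
    H-H: 2 × 441 = 882
    Σ(broken) = 2491 kJ
  Bonds formed (products):
    C-C: 1 × 339 = 339
    C-H: 6 × 399 = 2394
    Σ(formed) = 2733 kJ
  ΔH_B = 2491 − 2733 = −242 kJ
ΔH_A − ΔH_B = −253 kJ, so reaction A has the more negative ΔH; |ΔH_A − ΔH_B| = 253 kJ.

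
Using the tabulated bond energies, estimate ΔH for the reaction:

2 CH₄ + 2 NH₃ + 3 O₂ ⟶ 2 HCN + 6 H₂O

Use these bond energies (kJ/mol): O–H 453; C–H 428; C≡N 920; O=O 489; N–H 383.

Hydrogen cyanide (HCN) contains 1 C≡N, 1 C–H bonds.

ΔH ≈ −943 kJ

Bonds broken (reactants):
  C–H: 8 × 428 = 3424
  N–H: 6 × 383 = 2298
  O=O: 3 × 489 = 1467
  Σ(broken) = 7189 kJ
Bonds formed (products):
  C≡N: 2 × 920 = 1840
  C–H: 2 × 428 = 856
  O–H: 12 × 453 = 5436
  Σ(formed) = 8132 kJ
ΔH = Σ(broken) − Σ(formed) = 7189 − 8132 = −943 kJ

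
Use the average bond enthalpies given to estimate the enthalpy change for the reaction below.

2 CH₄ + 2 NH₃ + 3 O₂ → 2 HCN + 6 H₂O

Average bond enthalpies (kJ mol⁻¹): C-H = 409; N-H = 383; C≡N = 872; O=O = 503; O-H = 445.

ΔH ≈ −823 kJ

Bonds broken (reactants):
  C-H: 8 × 409 = 3272
  N-H: 6 × 383 = 2298
  O=O: 3 × 503 = 1509
  Σ(broken) = 7079 kJ
Bonds formed (products):
  C≡N: 2 × 872 = 1744
  C-H: 2 × 409 = 818
  O-H: 12 × 445 = 5340
  Σ(formed) = 7902 kJ
ΔH = Σ(broken) − Σ(formed) = 7079 − 7902 = −823 kJ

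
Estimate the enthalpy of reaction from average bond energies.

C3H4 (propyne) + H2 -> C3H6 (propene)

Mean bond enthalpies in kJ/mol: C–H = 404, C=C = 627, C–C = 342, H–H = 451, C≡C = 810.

ΔH ≈ −174 kJ

Bonds broken (reactants):
  C≡C: 1 × 810 = 810
  C–C: 1 × 342 = 342
  C–H: 4 × 404 = 1616
  H–H: 1 × 451 = 451
  Σ(broken) = 3219 kJ
Bonds formed (products):
  C–C: 1 × 342 = 342
  C–H: 6 × 404 = 2424
  C=C: 1 × 627 = 627
  Σ(formed) = 3393 kJ
ΔH = Σ(broken) − Σ(formed) = 3219 − 3393 = −174 kJ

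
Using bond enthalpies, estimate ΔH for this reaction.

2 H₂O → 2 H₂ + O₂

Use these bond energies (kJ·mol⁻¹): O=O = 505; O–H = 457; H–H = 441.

Bonds broken (reactants):
  O–H: 4 × 457 = 1828
  Σ(broken) = 1828 kJ
Bonds formed (products):
  H–H: 2 × 441 = 882
  O=O: 1 × 505 = 505
  Σ(formed) = 1387 kJ
ΔH = Σ(broken) − Σ(formed) = 1828 − 1387 = +441 kJ

ΔH ≈ +441 kJ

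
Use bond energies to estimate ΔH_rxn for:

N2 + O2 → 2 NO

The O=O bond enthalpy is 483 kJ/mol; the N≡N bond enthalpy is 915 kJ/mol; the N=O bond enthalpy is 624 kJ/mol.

ΔH ≈ +150 kJ

Bonds broken (reactants):
  N≡N: 1 × 915 = 915
  O=O: 1 × 483 = 483
  Σ(broken) = 1398 kJ
Bonds formed (products):
  N=O: 2 × 624 = 1248
  Σ(formed) = 1248 kJ
ΔH = Σ(broken) − Σ(formed) = 1398 − 1248 = +150 kJ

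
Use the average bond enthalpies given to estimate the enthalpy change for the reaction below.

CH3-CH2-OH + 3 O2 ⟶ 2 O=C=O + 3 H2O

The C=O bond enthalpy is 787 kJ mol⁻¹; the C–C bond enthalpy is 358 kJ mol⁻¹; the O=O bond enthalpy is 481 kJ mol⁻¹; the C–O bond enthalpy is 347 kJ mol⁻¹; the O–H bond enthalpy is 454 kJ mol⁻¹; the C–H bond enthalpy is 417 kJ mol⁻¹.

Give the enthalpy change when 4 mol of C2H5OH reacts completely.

ΔH = −4740 kJ

Bonds broken (reactants):
  C–C: 1 × 358 = 358
  C–H: 5 × 417 = 2085
  C–O: 1 × 347 = 347
  O–H: 1 × 454 = 454
  O=O: 3 × 481 = 1443
  Σ(broken) = 4687 kJ
Bonds formed (products):
  C=O: 4 × 787 = 3148
  O–H: 6 × 454 = 2724
  Σ(formed) = 5872 kJ
ΔH = Σ(broken) − Σ(formed) = 4687 − 5872 = −1185 kJ
For 4× the reaction as written: 4 × (−1185) = −4740 kJ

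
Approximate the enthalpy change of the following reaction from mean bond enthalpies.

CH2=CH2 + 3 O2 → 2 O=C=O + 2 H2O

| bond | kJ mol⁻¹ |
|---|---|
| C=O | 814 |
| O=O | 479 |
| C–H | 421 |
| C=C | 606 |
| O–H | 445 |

ΔH ≈ −1309 kJ

Bonds broken (reactants):
  C–H: 4 × 421 = 1684
  C=C: 1 × 606 = 606
  O=O: 3 × 479 = 1437
  Σ(broken) = 3727 kJ
Bonds formed (products):
  C=O: 4 × 814 = 3256
  O–H: 4 × 445 = 1780
  Σ(formed) = 5036 kJ
ΔH = Σ(broken) − Σ(formed) = 3727 − 5036 = −1309 kJ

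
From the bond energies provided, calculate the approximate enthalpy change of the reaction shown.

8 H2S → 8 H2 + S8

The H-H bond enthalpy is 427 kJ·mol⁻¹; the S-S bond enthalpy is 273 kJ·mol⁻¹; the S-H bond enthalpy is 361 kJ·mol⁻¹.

Bonds broken (reactants):
  S-H: 16 × 361 = 5776
  Σ(broken) = 5776 kJ
Bonds formed (products):
  H-H: 8 × 427 = 3416
  S-S: 8 × 273 = 2184
  Σ(formed) = 5600 kJ
ΔH = Σ(broken) − Σ(formed) = 5776 − 5600 = +176 kJ

ΔH ≈ +176 kJ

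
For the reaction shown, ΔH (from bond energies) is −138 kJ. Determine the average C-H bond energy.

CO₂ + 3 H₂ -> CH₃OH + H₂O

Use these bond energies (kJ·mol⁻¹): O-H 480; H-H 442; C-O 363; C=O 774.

Let D be the C-H bond energy.
Σ(broken) = 2×774 + 3×442 = 2874
Σ(formed) = 3×D + 1×363 + 3×480 = 1803 + 3D
ΔH = Σ(broken) − Σ(formed) = (2874) − (1803 + 3D) = +1071 − 3D
Setting this equal to −138 kJ gives 3D = 1209, so D = 403 kJ/mol.

D(C-H) ≈ 403 kJ/mol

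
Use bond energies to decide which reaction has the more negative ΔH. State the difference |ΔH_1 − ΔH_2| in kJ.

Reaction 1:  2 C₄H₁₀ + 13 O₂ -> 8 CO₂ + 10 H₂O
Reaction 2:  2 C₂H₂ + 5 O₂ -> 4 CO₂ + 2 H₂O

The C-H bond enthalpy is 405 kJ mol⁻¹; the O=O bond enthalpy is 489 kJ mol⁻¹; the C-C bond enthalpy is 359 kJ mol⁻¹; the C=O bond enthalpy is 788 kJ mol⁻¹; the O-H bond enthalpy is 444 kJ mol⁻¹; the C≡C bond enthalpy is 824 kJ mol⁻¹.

Reaction 1, by 2510 kJ

Reaction 1:
  Bonds broken (reactants):
    C-C: 6 × 359 = 2154
    C-H: 20 × 405 = 8100
    O=O: 13 × 489 = 6357
    Σ(broken) = 16611 kJ
  Bonds formed (products):
    C=O: 16 × 788 = 12608
    O-H: 20 × 444 = 8880
    Σ(formed) = 21488 kJ
  ΔH_1 = 16611 − 21488 = −4877 kJ
Reaction 2:
  Bonds broken (reactants):
    C≡C: 2 × 824 = 1648
    C-H: 4 × 405 = 1620
    O=O: 5 × 489 = 2445
    Σ(broken) = 5713 kJ
  Bonds formed (products):
    C=O: 8 × 788 = 6304
    O-H: 4 × 444 = 1776
    Σ(formed) = 8080 kJ
  ΔH_2 = 5713 − 8080 = −2367 kJ
ΔH_1 − ΔH_2 = −2510 kJ, so reaction 1 has the more negative ΔH; |ΔH_1 − ΔH_2| = 2510 kJ.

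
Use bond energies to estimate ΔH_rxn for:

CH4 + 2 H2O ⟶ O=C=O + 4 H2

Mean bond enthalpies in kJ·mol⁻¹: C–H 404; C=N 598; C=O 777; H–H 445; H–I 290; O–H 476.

ΔH ≈ +186 kJ

Bonds broken (reactants):
  C–H: 4 × 404 = 1616
  O–H: 4 × 476 = 1904
  Σ(broken) = 3520 kJ
Bonds formed (products):
  C=O: 2 × 777 = 1554
  H–H: 4 × 445 = 1780
  Σ(formed) = 3334 kJ
ΔH = Σ(broken) − Σ(formed) = 3520 − 3334 = +186 kJ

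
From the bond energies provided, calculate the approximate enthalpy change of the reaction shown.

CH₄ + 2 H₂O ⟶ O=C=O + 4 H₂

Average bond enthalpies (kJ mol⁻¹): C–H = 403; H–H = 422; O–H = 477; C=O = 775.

Bonds broken (reactants):
  C–H: 4 × 403 = 1612
  O–H: 4 × 477 = 1908
  Σ(broken) = 3520 kJ
Bonds formed (products):
  C=O: 2 × 775 = 1550
  H–H: 4 × 422 = 1688
  Σ(formed) = 3238 kJ
ΔH = Σ(broken) − Σ(formed) = 3520 − 3238 = +282 kJ

ΔH ≈ +282 kJ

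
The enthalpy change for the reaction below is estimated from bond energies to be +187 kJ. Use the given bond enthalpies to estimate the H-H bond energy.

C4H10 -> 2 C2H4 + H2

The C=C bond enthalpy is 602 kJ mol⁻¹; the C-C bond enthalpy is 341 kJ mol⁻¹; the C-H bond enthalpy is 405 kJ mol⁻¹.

D(H-H) ≈ 442 kJ/mol

Let D be the H-H bond energy.
Σ(broken) = 3×341 + 10×405 = 5073
Σ(formed) = 8×405 + 2×602 + 1×D = 4444 + D
ΔH = Σ(broken) − Σ(formed) = (5073) − (4444 + D) = +629 − D
Setting this equal to +187 kJ gives D = 442 kJ/mol.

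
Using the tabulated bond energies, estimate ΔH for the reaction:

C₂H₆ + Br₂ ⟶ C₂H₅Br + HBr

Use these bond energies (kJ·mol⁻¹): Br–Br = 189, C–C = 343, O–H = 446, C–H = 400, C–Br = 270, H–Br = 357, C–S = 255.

ΔH ≈ −38 kJ

Bonds broken (reactants):
  Br–Br: 1 × 189 = 189
  C–C: 1 × 343 = 343
  C–H: 6 × 400 = 2400
  Σ(broken) = 2932 kJ
Bonds formed (products):
  C–Br: 1 × 270 = 270
  C–C: 1 × 343 = 343
  C–H: 5 × 400 = 2000
  H–Br: 1 × 357 = 357
  Σ(formed) = 2970 kJ
ΔH = Σ(broken) − Σ(formed) = 2932 − 2970 = −38 kJ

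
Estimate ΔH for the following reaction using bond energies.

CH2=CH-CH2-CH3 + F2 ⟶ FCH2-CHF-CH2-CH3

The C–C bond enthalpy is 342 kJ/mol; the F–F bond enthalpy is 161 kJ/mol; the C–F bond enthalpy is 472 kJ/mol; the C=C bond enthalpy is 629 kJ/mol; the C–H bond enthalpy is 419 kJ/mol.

ΔH ≈ −496 kJ

Bonds broken (reactants):
  C–C: 2 × 342 = 684
  C–H: 8 × 419 = 3352
  C=C: 1 × 629 = 629
  F–F: 1 × 161 = 161
  Σ(broken) = 4826 kJ
Bonds formed (products):
  C–C: 3 × 342 = 1026
  C–F: 2 × 472 = 944
  C–H: 8 × 419 = 3352
  Σ(formed) = 5322 kJ
ΔH = Σ(broken) − Σ(formed) = 4826 − 5322 = −496 kJ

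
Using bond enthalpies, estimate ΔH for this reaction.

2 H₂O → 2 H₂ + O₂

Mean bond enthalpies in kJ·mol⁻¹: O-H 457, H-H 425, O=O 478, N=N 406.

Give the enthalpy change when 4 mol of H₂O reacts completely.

ΔH = +1000 kJ

Bonds broken (reactants):
  O-H: 4 × 457 = 1828
  Σ(broken) = 1828 kJ
Bonds formed (products):
  H-H: 2 × 425 = 850
  O=O: 1 × 478 = 478
  Σ(formed) = 1328 kJ
ΔH = Σ(broken) − Σ(formed) = 1828 − 1328 = +500 kJ
For 2× the reaction as written: 2 × (+500) = +1000 kJ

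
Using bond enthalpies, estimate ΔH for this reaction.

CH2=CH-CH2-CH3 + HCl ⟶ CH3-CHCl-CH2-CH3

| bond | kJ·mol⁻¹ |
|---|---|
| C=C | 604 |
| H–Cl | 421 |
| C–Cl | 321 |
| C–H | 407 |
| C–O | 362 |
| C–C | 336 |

Bonds broken (reactants):
  C–C: 2 × 336 = 672
  C–H: 8 × 407 = 3256
  C=C: 1 × 604 = 604
  H–Cl: 1 × 421 = 421
  Σ(broken) = 4953 kJ
Bonds formed (products):
  C–C: 3 × 336 = 1008
  C–Cl: 1 × 321 = 321
  C–H: 9 × 407 = 3663
  Σ(formed) = 4992 kJ
ΔH = Σ(broken) − Σ(formed) = 4953 − 4992 = −39 kJ

ΔH ≈ −39 kJ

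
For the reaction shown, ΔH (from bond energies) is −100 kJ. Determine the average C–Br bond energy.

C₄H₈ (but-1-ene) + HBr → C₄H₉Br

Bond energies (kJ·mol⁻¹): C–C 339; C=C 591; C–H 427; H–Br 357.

D(C–Br) ≈ 282 kJ/mol

Let D be the C–Br bond energy.
Σ(broken) = 2×339 + 8×427 + 1×591 + 1×357 = 5042
Σ(formed) = 1×D + 3×339 + 9×427 = 4860 + D
ΔH = Σ(broken) − Σ(formed) = (5042) − (4860 + D) = +182 − D
Setting this equal to −100 kJ gives D = 282 kJ/mol.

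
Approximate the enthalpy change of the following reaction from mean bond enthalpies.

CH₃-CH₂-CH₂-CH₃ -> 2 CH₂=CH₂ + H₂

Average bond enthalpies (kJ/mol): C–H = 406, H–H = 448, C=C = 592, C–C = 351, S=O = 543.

ΔH ≈ +233 kJ

Bonds broken (reactants):
  C–C: 3 × 351 = 1053
  C–H: 10 × 406 = 4060
  Σ(broken) = 5113 kJ
Bonds formed (products):
  C–H: 8 × 406 = 3248
  C=C: 2 × 592 = 1184
  H–H: 1 × 448 = 448
  Σ(formed) = 4880 kJ
ΔH = Σ(broken) − Σ(formed) = 5113 − 4880 = +233 kJ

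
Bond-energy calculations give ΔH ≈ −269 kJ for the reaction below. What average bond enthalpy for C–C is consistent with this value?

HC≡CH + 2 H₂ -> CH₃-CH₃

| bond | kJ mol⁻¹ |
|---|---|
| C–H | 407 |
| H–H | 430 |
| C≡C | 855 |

D(C–C) ≈ 356 kJ/mol

Let D be the C–C bond energy.
Σ(broken) = 1×855 + 2×407 + 2×430 = 2529
Σ(formed) = 1×D + 6×407 = 2442 + D
ΔH = Σ(broken) − Σ(formed) = (2529) − (2442 + D) = +87 − D
Setting this equal to −269 kJ gives D = 356 kJ/mol.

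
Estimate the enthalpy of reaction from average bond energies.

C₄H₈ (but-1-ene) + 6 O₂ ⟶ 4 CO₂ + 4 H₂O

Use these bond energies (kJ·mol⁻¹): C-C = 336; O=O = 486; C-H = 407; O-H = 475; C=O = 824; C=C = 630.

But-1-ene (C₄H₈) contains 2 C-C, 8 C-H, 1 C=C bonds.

Bonds broken (reactants):
  C-C: 2 × 336 = 672
  C-H: 8 × 407 = 3256
  C=C: 1 × 630 = 630
  O=O: 6 × 486 = 2916
  Σ(broken) = 7474 kJ
Bonds formed (products):
  C=O: 8 × 824 = 6592
  O-H: 8 × 475 = 3800
  Σ(formed) = 10392 kJ
ΔH = Σ(broken) − Σ(formed) = 7474 − 10392 = −2918 kJ

ΔH ≈ −2918 kJ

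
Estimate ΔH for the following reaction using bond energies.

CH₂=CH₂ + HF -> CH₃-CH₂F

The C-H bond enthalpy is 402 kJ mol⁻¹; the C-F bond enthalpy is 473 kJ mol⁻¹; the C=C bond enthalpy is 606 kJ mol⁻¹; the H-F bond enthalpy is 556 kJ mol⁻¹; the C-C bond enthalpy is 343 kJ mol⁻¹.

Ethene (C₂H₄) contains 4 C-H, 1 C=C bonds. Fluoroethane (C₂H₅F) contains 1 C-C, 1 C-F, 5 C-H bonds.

Bonds broken (reactants):
  C-H: 4 × 402 = 1608
  C=C: 1 × 606 = 606
  H-F: 1 × 556 = 556
  Σ(broken) = 2770 kJ
Bonds formed (products):
  C-C: 1 × 343 = 343
  C-F: 1 × 473 = 473
  C-H: 5 × 402 = 2010
  Σ(formed) = 2826 kJ
ΔH = Σ(broken) − Σ(formed) = 2770 − 2826 = −56 kJ

ΔH ≈ −56 kJ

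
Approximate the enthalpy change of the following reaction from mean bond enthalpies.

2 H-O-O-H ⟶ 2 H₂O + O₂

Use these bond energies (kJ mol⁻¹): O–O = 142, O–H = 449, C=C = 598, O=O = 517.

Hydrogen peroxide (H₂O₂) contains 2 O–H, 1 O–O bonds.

ΔH ≈ −233 kJ

Bonds broken (reactants):
  O–H: 4 × 449 = 1796
  O–O: 2 × 142 = 284
  Σ(broken) = 2080 kJ
Bonds formed (products):
  O–H: 4 × 449 = 1796
  O=O: 1 × 517 = 517
  Σ(formed) = 2313 kJ
ΔH = Σ(broken) − Σ(formed) = 2080 − 2313 = −233 kJ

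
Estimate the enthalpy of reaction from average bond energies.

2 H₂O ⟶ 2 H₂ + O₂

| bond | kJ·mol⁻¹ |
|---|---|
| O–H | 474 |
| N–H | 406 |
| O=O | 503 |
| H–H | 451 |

ΔH ≈ +491 kJ

Bonds broken (reactants):
  O–H: 4 × 474 = 1896
  Σ(broken) = 1896 kJ
Bonds formed (products):
  H–H: 2 × 451 = 902
  O=O: 1 × 503 = 503
  Σ(formed) = 1405 kJ
ΔH = Σ(broken) − Σ(formed) = 1896 − 1405 = +491 kJ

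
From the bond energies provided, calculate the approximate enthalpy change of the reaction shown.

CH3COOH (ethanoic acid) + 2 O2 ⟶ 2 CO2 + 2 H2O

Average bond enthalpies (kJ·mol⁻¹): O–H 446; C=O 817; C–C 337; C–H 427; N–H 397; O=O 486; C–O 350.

ΔH ≈ −849 kJ

Bonds broken (reactants):
  C–C: 1 × 337 = 337
  C–H: 3 × 427 = 1281
  C–O: 1 × 350 = 350
  C=O: 1 × 817 = 817
  O–H: 1 × 446 = 446
  O=O: 2 × 486 = 972
  Σ(broken) = 4203 kJ
Bonds formed (products):
  C=O: 4 × 817 = 3268
  O–H: 4 × 446 = 1784
  Σ(formed) = 5052 kJ
ΔH = Σ(broken) − Σ(formed) = 4203 − 5052 = −849 kJ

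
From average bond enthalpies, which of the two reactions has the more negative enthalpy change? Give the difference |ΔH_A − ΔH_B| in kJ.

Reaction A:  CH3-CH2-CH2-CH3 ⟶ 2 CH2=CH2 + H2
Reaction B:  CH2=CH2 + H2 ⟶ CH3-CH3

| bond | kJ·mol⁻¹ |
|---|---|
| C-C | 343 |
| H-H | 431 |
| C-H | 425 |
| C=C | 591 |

Reaction B, by 437 kJ

Reaction A:
  Bonds broken (reactants):
    C-C: 3 × 343 = 1029
    C-H: 10 × 425 = 4250
    Σ(broken) = 5279 kJ
  Bonds formed (products):
    C-H: 8 × 425 = 3400
    C=C: 2 × 591 = 1182
    H-H: 1 × 431 = 431
    Σ(formed) = 5013 kJ
  ΔH_A = 5279 − 5013 = +266 kJ
Reaction B:
  Bonds broken (reactants):
    C-H: 4 × 425 = 1700
    C=C: 1 × 591 = 591
    H-H: 1 × 431 = 431
    Σ(broken) = 2722 kJ
  Bonds formed (products):
    C-C: 1 × 343 = 343
    C-H: 6 × 425 = 2550
    Σ(formed) = 2893 kJ
  ΔH_B = 2722 − 2893 = −171 kJ
ΔH_A − ΔH_B = +437 kJ, so reaction B has the more negative ΔH; |ΔH_A − ΔH_B| = 437 kJ.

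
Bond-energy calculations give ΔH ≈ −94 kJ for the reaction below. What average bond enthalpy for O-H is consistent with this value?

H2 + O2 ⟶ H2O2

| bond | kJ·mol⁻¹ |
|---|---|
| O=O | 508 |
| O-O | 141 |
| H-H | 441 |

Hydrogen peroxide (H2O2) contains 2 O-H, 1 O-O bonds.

Let D be the O-H bond energy.
Σ(broken) = 1×441 + 1×508 = 949
Σ(formed) = 2×D + 1×141 = 141 + 2D
ΔH = Σ(broken) − Σ(formed) = (949) − (141 + 2D) = +808 − 2D
Setting this equal to −94 kJ gives 2D = 902, so D = 451 kJ/mol.

D(O-H) ≈ 451 kJ/mol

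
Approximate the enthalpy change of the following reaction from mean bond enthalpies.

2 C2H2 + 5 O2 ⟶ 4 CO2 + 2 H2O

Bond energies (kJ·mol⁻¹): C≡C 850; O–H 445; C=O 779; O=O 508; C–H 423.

ΔH ≈ −2080 kJ

Bonds broken (reactants):
  C≡C: 2 × 850 = 1700
  C–H: 4 × 423 = 1692
  O=O: 5 × 508 = 2540
  Σ(broken) = 5932 kJ
Bonds formed (products):
  C=O: 8 × 779 = 6232
  O–H: 4 × 445 = 1780
  Σ(formed) = 8012 kJ
ΔH = Σ(broken) − Σ(formed) = 5932 − 8012 = −2080 kJ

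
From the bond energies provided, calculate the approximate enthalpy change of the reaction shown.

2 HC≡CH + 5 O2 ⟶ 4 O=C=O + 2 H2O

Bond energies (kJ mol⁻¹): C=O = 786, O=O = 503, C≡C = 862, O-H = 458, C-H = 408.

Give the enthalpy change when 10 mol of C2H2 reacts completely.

ΔH = −11245 kJ

Bonds broken (reactants):
  C≡C: 2 × 862 = 1724
  C-H: 4 × 408 = 1632
  O=O: 5 × 503 = 2515
  Σ(broken) = 5871 kJ
Bonds formed (products):
  C=O: 8 × 786 = 6288
  O-H: 4 × 458 = 1832
  Σ(formed) = 8120 kJ
ΔH = Σ(broken) − Σ(formed) = 5871 − 8120 = −2249 kJ
For 5× the reaction as written: 5 × (−2249) = −11245 kJ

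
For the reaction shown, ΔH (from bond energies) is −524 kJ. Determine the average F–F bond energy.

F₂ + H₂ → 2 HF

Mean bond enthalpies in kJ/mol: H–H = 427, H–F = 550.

Let D be the F–F bond energy.
Σ(broken) = 1×D + 1×427 = 427 + D
Σ(formed) = 2×550 = 1100
ΔH = Σ(broken) − Σ(formed) = (427 + D) − (1100) = −673 + D
Setting this equal to −524 kJ gives D = 149 kJ/mol.

D(F–F) ≈ 149 kJ/mol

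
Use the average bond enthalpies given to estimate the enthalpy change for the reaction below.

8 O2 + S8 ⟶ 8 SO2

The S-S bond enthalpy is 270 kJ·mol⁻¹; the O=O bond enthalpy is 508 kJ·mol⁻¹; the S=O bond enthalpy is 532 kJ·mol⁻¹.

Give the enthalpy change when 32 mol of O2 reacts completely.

Bonds broken (reactants):
  O=O: 8 × 508 = 4064
  S-S: 8 × 270 = 2160
  Σ(broken) = 6224 kJ
Bonds formed (products):
  S=O: 16 × 532 = 8512
  Σ(formed) = 8512 kJ
ΔH = Σ(broken) − Σ(formed) = 6224 − 8512 = −2288 kJ
For 4× the reaction as written: 4 × (−2288) = −9152 kJ

ΔH = −9152 kJ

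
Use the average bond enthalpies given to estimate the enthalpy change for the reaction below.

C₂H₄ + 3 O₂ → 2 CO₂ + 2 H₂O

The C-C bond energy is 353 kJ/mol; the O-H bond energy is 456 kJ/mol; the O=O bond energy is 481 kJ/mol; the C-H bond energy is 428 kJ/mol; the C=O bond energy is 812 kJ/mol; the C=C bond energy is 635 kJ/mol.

ΔH ≈ −1282 kJ

Bonds broken (reactants):
  C-H: 4 × 428 = 1712
  C=C: 1 × 635 = 635
  O=O: 3 × 481 = 1443
  Σ(broken) = 3790 kJ
Bonds formed (products):
  C=O: 4 × 812 = 3248
  O-H: 4 × 456 = 1824
  Σ(formed) = 5072 kJ
ΔH = Σ(broken) − Σ(formed) = 3790 − 5072 = −1282 kJ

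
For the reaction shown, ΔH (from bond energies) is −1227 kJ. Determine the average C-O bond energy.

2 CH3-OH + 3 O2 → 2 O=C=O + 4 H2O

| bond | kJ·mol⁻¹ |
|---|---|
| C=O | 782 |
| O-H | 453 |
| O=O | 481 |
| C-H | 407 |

D(C-O) ≈ 367 kJ/mol

Let D be the C-O bond energy.
Σ(broken) = 6×407 + 2×D + 2×453 + 3×481 = 4791 + 2D
Σ(formed) = 4×782 + 8×453 = 6752
ΔH = Σ(broken) − Σ(formed) = (4791 + 2D) − (6752) = −1961 + 2D
Setting this equal to −1227 kJ gives 2D = 734, so D = 367 kJ/mol.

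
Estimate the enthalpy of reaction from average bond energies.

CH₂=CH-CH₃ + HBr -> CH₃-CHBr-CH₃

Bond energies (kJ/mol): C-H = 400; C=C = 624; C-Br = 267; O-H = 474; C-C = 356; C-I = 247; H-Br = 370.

Bonds broken (reactants):
  C-C: 1 × 356 = 356
  C-H: 6 × 400 = 2400
  C=C: 1 × 624 = 624
  H-Br: 1 × 370 = 370
  Σ(broken) = 3750 kJ
Bonds formed (products):
  C-Br: 1 × 267 = 267
  C-C: 2 × 356 = 712
  C-H: 7 × 400 = 2800
  Σ(formed) = 3779 kJ
ΔH = Σ(broken) − Σ(formed) = 3750 − 3779 = −29 kJ

ΔH ≈ −29 kJ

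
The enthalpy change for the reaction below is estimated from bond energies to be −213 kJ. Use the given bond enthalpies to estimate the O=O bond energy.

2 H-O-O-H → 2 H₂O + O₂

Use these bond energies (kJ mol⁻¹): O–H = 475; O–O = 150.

D(O=O) ≈ 513 kJ/mol

Let D be the O=O bond energy.
Σ(broken) = 4×475 + 2×150 = 2200
Σ(formed) = 4×475 + 1×D = 1900 + D
ΔH = Σ(broken) − Σ(formed) = (2200) − (1900 + D) = +300 − D
Setting this equal to −213 kJ gives D = 513 kJ/mol.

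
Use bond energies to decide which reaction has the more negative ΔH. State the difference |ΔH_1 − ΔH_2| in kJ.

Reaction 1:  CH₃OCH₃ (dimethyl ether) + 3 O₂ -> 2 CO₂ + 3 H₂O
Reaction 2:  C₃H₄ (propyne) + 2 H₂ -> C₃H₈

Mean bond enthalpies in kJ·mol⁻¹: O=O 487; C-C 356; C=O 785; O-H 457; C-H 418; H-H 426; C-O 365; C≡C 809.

Reaction 1:
  Bonds broken (reactants):
    C-H: 6 × 418 = 2508
    C-O: 2 × 365 = 730
    O=O: 3 × 487 = 1461
    Σ(broken) = 4699 kJ
  Bonds formed (products):
    C=O: 4 × 785 = 3140
    O-H: 6 × 457 = 2742
    Σ(formed) = 5882 kJ
  ΔH_1 = 4699 − 5882 = −1183 kJ
Reaction 2:
  Bonds broken (reactants):
    C≡C: 1 × 809 = 809
    C-C: 1 × 356 = 356
    C-H: 4 × 418 = 1672
    H-H: 2 × 426 = 852
    Σ(broken) = 3689 kJ
  Bonds formed (products):
    C-C: 2 × 356 = 712
    C-H: 8 × 418 = 3344
    Σ(formed) = 4056 kJ
  ΔH_2 = 3689 − 4056 = −367 kJ
ΔH_1 − ΔH_2 = −816 kJ, so reaction 1 has the more negative ΔH; |ΔH_1 − ΔH_2| = 816 kJ.

Reaction 1, by 816 kJ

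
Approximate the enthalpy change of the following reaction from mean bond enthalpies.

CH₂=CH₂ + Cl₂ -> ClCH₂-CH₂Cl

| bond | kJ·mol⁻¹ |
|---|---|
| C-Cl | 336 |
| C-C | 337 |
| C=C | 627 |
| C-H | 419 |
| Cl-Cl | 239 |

ΔH ≈ −143 kJ

Bonds broken (reactants):
  C-H: 4 × 419 = 1676
  C=C: 1 × 627 = 627
  Cl-Cl: 1 × 239 = 239
  Σ(broken) = 2542 kJ
Bonds formed (products):
  C-C: 1 × 337 = 337
  C-Cl: 2 × 336 = 672
  C-H: 4 × 419 = 1676
  Σ(formed) = 2685 kJ
ΔH = Σ(broken) − Σ(formed) = 2542 − 2685 = −143 kJ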